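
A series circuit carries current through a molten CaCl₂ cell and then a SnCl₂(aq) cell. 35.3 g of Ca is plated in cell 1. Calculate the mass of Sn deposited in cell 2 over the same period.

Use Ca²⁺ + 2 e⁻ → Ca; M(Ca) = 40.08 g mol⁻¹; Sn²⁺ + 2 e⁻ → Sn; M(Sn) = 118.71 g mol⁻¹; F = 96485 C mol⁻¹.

n(Ca) = 35.3 / 40.08 = 0.8807 mol.
Since Ca²⁺ + 2 e⁻ → Ca, n(e⁻) passed = 2 × 0.8807 = 1.761 mol.
Cells in series carry the same charge, so the same 1.761 mol of electrons passes through cell 2.
Sn²⁺ + 2 e⁻ → Sn, so n(Sn) = 1.761 / 2 = 0.8807 mol.
m(Sn) = 0.8807 × 118.71 = 105 g.

105 g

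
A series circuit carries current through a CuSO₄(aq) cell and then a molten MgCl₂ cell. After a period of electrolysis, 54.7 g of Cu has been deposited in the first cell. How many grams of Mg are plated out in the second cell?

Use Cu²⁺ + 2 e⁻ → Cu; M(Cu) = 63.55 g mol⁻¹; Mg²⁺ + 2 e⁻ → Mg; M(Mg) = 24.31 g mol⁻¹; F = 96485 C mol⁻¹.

n(Cu) = 54.7 / 63.55 = 0.8607 mol.
Since Cu²⁺ + 2 e⁻ → Cu, n(e⁻) passed = 2 × 0.8607 = 1.721 mol.
Cells in series carry the same charge, so the same 1.721 mol of electrons passes through cell 2.
Mg²⁺ + 2 e⁻ → Mg, so n(Mg) = 1.721 / 2 = 0.8607 mol.
m(Mg) = 0.8607 × 24.31 = 20.9 g.

20.9 g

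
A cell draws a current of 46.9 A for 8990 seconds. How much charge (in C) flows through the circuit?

4.22 × 10⁵ C

Q = I·t = 46.90 A × 8990.0 s = 4.22 × 10⁵ C.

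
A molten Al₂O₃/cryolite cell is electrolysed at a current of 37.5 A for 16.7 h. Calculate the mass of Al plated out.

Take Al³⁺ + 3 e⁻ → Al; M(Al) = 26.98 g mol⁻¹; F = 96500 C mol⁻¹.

Q = I·t = 37.50 A × 60120 s = 2254000 C.
n(e⁻) = Q/F = 2254000 / 96500 = 23.36 mol.
Al³⁺ + 3 e⁻ → Al, so n(Al) = n(e⁻)/3 = 7.788 mol.
m = n·M = 7.788 × 26.98 = 210 g.

210 g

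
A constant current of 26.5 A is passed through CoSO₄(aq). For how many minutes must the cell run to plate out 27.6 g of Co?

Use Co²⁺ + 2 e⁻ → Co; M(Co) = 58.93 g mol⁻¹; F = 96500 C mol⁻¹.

56.9 min

n(Co) = m/M = 27.6 / 58.93 = 0.4684 mol.
Each Co atom requires 2 electrons, so n(e⁻) = 2 × 0.4684 = 0.9367 mol.
Q = n(e⁻)·F = 0.9367 × 96500 = 90390 C.
t = Q/I = 90390 / 26.50 A = 3411 s = 56.9 min.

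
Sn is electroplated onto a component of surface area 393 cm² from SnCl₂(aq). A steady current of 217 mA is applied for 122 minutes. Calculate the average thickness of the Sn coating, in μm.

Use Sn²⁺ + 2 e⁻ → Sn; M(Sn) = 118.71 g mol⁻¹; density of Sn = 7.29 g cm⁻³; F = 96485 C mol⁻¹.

3.41 μm

Q = I·t = 0.2170 × 7320.0 = 1588 C; n(e⁻) = 0.01646 mol.
n(Sn) = n(e⁻)/2 = 0.008232 mol, so m = 0.008232 × 118.71 = 0.9772 g.
Volume = m/ρ = 0.9772 / 7.29 = 0.1340 cm³.
Thickness = V/A = 0.1340 / 393 = 3.41 × 10⁻⁴ cm = 3.41 μm.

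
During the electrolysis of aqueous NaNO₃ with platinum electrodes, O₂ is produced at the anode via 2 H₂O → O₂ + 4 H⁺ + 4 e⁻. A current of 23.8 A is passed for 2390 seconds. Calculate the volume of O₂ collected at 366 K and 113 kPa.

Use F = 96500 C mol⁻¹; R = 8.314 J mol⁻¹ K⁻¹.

Q = I·t = 23.80 A × 2390.0 s = 56880 C.
n(e⁻) = Q/F = 56880 / 96500 = 0.5895 mol.
4 electrons are transferred per O₂ molecule, so n(O₂) = 0.5895 / 4 = 0.1474 mol.
V = nRT/P = (0.1474 × 8.314 × 366) / (113 × 10³ Pa) = 0.00397 m³ = 3.97 L.

3.97 L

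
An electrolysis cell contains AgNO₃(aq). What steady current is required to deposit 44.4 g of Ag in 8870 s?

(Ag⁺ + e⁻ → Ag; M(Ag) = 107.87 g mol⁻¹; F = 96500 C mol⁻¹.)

n(Ag) = 44.4 / 107.87 = 0.4116 mol.
n(e⁻) = 1 × 0.4116 = 0.4116 mol.
Q = n(e⁻)·F = 0.4116 × 96500 = 39720 C.
I = Q/t = 39720 / 8870.0 s = 4.48 A.

4.48 A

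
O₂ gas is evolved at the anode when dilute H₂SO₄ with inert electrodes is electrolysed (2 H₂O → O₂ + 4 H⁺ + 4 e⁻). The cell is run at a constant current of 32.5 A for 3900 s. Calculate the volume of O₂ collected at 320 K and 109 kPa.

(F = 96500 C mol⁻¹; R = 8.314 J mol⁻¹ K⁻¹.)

8.01 L

Q = I·t = 32.50 A × 3900.0 s = 126800 C.
n(e⁻) = Q/F = 126800 / 96500 = 1.313 mol.
4 electrons are transferred per O₂ molecule, so n(O₂) = 1.313 / 4 = 0.3284 mol.
V = nRT/P = (0.3284 × 8.314 × 320) / (109 × 10³ Pa) = 0.00801 m³ = 8.01 L.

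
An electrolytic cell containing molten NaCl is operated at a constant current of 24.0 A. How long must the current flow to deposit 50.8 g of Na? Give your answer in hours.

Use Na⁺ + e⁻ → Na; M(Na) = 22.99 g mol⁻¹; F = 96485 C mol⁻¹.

2.47 h

n(Na) = m/M = 50.8 / 22.99 = 2.210 mol.
Each Na atom requires 1 electron, so n(e⁻) = 1 × 2.210 = 2.210 mol.
Q = n(e⁻)·F = 2.210 × 96485 = 213200 C.
t = Q/I = 213200 / 24.00 A = 8883 s = 2.47 h.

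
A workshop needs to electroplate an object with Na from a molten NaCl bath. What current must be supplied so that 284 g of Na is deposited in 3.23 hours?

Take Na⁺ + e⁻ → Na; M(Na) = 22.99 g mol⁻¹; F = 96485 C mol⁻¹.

n(Na) = 284 / 22.99 = 12.35 mol.
n(e⁻) = 1 × 12.35 = 12.35 mol.
Q = n(e⁻)·F = 12.35 × 96485 = 1192000 C.
I = Q/t = 1192000 / 11628 s = 103 A.

103 A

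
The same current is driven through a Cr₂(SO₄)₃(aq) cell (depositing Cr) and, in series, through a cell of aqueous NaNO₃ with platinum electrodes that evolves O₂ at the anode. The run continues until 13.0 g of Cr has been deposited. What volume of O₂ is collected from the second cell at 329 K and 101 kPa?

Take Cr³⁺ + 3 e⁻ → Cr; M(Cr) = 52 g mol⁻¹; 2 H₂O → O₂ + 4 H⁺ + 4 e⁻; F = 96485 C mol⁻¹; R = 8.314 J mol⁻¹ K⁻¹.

5.08 L

n(Cr) = 13.0 / 52 = 0.2500 mol, so n(e⁻) = 3 × 0.2500 = 0.7500 mol.
The cells are in series, so the same 0.7500 mol of electrons passes through the second cell.
2 H₂O → O₂ + 4 H⁺ + 4 e⁻ — 4 mol e⁻ per mol O₂, so n(O₂) = 0.7500/4 = 0.1875 mol.
V = nRT/P = (0.1875 × 8.314 × 329) / (101 × 10³) = 0.00508 m³ = 5.08 L.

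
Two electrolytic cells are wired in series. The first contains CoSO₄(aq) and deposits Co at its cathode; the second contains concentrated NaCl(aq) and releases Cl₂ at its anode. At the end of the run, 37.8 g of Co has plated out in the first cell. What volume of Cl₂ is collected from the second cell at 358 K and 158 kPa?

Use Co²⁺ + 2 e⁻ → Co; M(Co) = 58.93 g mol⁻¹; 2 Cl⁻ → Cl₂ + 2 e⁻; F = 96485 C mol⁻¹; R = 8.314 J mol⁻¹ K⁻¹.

12.1 L

n(Co) = 37.8 / 58.93 = 0.6414 mol, so n(e⁻) = 2 × 0.6414 = 1.283 mol.
The cells are in series, so the same 1.283 mol of electrons passes through the second cell.
2 Cl⁻ → Cl₂ + 2 e⁻ — 2 mol e⁻ per mol Cl₂, so n(Cl₂) = 1.283/2 = 0.6414 mol.
V = nRT/P = (0.6414 × 8.314 × 358) / (158 × 10³) = 0.0121 m³ = 12.1 L.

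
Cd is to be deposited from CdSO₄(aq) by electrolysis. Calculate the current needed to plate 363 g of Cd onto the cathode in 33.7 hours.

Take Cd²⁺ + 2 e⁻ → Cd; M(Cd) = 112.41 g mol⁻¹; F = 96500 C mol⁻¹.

n(Cd) = 363 / 112.41 = 3.229 mol.
n(e⁻) = 2 × 3.229 = 6.459 mol.
Q = n(e⁻)·F = 6.459 × 96500 = 623200 C.
I = Q/t = 623200 / 121320 s = 5.14 A.

5.14 A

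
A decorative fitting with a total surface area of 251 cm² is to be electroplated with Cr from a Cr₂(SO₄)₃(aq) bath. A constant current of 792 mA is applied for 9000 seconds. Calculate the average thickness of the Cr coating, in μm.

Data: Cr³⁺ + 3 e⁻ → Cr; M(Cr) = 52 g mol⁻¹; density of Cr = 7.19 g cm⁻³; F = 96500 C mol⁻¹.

Q = I·t = 0.7920 × 9000.0 = 7128 C; n(e⁻) = 0.07387 mol.
n(Cr) = n(e⁻)/3 = 0.02462 mol, so m = 0.02462 × 52 = 1.280 g.
Volume = m/ρ = 1.280 / 7.19 = 0.1781 cm³.
Thickness = V/A = 0.1781 / 251 = 7.09 × 10⁻⁴ cm = 7.09 μm.

7.09 μm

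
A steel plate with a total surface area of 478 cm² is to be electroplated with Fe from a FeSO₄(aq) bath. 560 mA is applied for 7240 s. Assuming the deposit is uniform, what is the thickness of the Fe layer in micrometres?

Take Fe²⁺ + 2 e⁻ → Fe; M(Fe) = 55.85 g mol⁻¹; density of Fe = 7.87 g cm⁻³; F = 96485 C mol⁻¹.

Q = I·t = 0.5600 × 7240.0 = 4054 C; n(e⁻) = 0.04202 mol.
n(Fe) = n(e⁻)/2 = 0.02101 mol, so m = 0.02101 × 55.85 = 1.173 g.
Volume = m/ρ = 1.173 / 7.87 = 0.1491 cm³.
Thickness = V/A = 0.1491 / 478 = 3.12 × 10⁻⁴ cm = 3.12 μm.

3.12 μm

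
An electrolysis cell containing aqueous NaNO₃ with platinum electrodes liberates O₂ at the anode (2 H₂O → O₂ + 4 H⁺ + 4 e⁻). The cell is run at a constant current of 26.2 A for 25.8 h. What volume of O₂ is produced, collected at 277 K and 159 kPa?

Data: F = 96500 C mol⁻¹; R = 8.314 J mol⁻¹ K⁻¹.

Q = I·t = 26.20 A × 92880 s = 2433000 C.
n(e⁻) = Q/F = 2433000 / 96500 = 25.22 mol.
4 electrons are transferred per O₂ molecule, so n(O₂) = 25.22 / 4 = 6.304 mol.
V = nRT/P = (6.304 × 8.314 × 277) / (159 × 10³ Pa) = 0.0913 m³ = 91.3 L.

91.3 L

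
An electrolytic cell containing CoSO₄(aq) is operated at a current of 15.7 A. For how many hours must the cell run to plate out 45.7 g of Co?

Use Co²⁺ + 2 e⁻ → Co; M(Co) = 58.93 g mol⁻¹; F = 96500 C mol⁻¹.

n(Co) = m/M = 45.7 / 58.93 = 0.7755 mol.
Each Co atom requires 2 electrons, so n(e⁻) = 2 × 0.7755 = 1.551 mol.
Q = n(e⁻)·F = 1.551 × 96500 = 149700 C.
t = Q/I = 149700 / 15.70 A = 9533 s = 2.65 h.

2.65 h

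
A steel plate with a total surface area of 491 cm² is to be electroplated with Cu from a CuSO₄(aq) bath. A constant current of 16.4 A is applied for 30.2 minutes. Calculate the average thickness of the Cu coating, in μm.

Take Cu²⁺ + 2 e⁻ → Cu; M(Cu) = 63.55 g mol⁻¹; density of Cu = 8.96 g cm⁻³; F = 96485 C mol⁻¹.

Q = I·t = 16.40 × 1812.0 = 29720 C; n(e⁻) = 0.3080 mol.
n(Cu) = n(e⁻)/2 = 0.1540 mol, so m = 0.1540 × 63.55 = 9.787 g.
Volume = m/ρ = 9.787 / 8.96 = 1.092 cm³.
Thickness = V/A = 1.092 / 491 = 0.00222 cm = 22.2 μm.

22.2 μm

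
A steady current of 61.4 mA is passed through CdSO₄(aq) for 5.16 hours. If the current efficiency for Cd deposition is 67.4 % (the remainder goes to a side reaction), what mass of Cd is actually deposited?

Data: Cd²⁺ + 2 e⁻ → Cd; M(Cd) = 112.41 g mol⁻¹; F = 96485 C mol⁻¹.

Q = I·t = 0.06140 × 18576 = 1141 C.
n(e⁻) = 1141/96485 = 0.01182 mol; theoretically n(Cd) = 0.01182/2 = 0.005911 mol, m_theo = 0.6644 g.
At 67.4 % efficiency, m_actual = 0.674 × 0.6644 = 0.448 g.

0.448 g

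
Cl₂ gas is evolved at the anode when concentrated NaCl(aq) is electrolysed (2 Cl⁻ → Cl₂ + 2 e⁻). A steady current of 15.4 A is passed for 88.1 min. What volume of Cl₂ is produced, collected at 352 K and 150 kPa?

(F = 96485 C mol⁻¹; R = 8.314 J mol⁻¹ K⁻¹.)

Q = I·t = 15.40 A × 5286.0 s = 81400 C.
n(e⁻) = Q/F = 81400 / 96485 = 0.8437 mol.
2 electrons are transferred per Cl₂ molecule, so n(Cl₂) = 0.8437 / 2 = 0.4219 mol.
V = nRT/P = (0.4219 × 8.314 × 352) / (150 × 10³ Pa) = 0.00823 m³ = 8.23 L.

8.23 L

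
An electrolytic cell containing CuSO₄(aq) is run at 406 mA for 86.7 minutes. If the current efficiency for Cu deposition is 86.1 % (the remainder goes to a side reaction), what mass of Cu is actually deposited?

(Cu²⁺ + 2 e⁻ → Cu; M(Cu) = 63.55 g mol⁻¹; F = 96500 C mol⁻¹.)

0.599 g

Q = I·t = 0.4060 × 5202.0 = 2112 C.
n(e⁻) = 2112/96500 = 0.02189 mol; theoretically n(Cu) = 0.02189/2 = 0.01094 mol, m_theo = 0.6954 g.
At 86.1 % efficiency, m_actual = 0.861 × 0.6954 = 0.599 g.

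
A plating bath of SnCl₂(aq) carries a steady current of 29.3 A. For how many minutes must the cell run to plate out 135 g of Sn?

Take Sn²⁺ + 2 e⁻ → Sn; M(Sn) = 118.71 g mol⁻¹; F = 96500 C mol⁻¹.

125 min

n(Sn) = m/M = 135 / 118.71 = 1.137 mol.
Each Sn atom requires 2 electrons, so n(e⁻) = 2 × 1.137 = 2.274 mol.
Q = n(e⁻)·F = 2.274 × 96500 = 219500 C.
t = Q/I = 219500 / 29.30 A = 7491 s = 125 min.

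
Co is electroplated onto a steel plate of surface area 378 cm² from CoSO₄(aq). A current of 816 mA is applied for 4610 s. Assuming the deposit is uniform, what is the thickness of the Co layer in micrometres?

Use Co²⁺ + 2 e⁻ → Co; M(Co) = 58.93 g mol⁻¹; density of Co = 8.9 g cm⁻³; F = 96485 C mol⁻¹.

3.41 μm

Q = I·t = 0.8160 × 4610.0 = 3762 C; n(e⁻) = 0.03899 mol.
n(Co) = n(e⁻)/2 = 0.01949 mol, so m = 0.01949 × 58.93 = 1.149 g.
Volume = m/ρ = 1.149 / 8.9 = 0.1291 cm³.
Thickness = V/A = 0.1291 / 378 = 3.41 × 10⁻⁴ cm = 3.41 μm.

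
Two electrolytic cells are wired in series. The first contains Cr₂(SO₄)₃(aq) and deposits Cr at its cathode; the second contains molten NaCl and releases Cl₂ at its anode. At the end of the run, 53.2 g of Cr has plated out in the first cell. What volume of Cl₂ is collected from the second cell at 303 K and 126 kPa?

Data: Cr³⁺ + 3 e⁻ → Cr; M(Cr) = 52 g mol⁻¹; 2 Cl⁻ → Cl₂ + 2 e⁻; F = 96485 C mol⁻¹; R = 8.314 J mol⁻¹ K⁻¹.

30.7 L

n(Cr) = 53.2 / 52 = 1.023 mol, so n(e⁻) = 3 × 1.023 = 3.069 mol.
The cells are in series, so the same 3.069 mol of electrons passes through the second cell.
2 Cl⁻ → Cl₂ + 2 e⁻ — 2 mol e⁻ per mol Cl₂, so n(Cl₂) = 3.069/2 = 1.535 mol.
V = nRT/P = (1.535 × 8.314 × 303) / (126 × 10³) = 0.0307 m³ = 30.7 L.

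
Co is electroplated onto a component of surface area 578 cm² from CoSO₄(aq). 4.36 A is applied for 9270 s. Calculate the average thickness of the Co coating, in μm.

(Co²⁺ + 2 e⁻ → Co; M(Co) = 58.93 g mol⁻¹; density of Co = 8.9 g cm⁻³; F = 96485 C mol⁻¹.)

24.0 μm

Q = I·t = 4.360 × 9270.0 = 40420 C; n(e⁻) = 0.4189 mol.
n(Co) = n(e⁻)/2 = 0.2094 mol, so m = 0.2094 × 58.93 = 12.34 g.
Volume = m/ρ = 12.34 / 8.9 = 1.387 cm³.
Thickness = V/A = 1.387 / 578 = 0.00240 cm = 24.0 μm.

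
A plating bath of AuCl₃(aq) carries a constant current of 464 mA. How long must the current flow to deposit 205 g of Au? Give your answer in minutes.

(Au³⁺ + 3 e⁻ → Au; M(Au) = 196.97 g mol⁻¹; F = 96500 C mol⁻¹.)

10800 min

n(Au) = m/M = 205 / 196.97 = 1.041 mol.
Each Au atom requires 3 electrons, so n(e⁻) = 3 × 1.041 = 3.122 mol.
Q = n(e⁻)·F = 3.122 × 96500 = 301300 C.
t = Q/I = 301300 / 0.4640 A = 649400 s = 10800 min.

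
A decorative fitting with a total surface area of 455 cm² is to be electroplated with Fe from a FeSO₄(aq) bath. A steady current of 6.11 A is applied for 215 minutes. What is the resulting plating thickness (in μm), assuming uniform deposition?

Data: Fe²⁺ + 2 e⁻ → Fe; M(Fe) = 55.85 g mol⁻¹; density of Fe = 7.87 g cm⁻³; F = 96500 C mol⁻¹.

63.7 μm

Q = I·t = 6.110 × 12900 = 78820 C; n(e⁻) = 0.8168 mol.
n(Fe) = n(e⁻)/2 = 0.4084 mol, so m = 0.4084 × 55.85 = 22.81 g.
Volume = m/ρ = 22.81 / 7.87 = 2.898 cm³.
Thickness = V/A = 2.898 / 455 = 0.00637 cm = 63.7 μm.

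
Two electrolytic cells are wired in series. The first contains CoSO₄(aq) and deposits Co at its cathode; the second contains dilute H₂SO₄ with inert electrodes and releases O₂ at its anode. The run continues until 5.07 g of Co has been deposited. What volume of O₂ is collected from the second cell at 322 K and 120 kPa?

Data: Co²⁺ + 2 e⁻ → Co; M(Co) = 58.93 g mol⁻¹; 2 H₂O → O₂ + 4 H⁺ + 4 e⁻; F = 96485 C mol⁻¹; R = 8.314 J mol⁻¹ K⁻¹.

n(Co) = 5.07 / 58.93 = 0.08603 mol, so n(e⁻) = 2 × 0.08603 = 0.1721 mol.
The cells are in series, so the same 0.1721 mol of electrons passes through the second cell.
2 H₂O → O₂ + 4 H⁺ + 4 e⁻ — 4 mol e⁻ per mol O₂, so n(O₂) = 0.1721/4 = 0.04302 mol.
V = nRT/P = (0.04302 × 8.314 × 322) / (120 × 10³) = 9.60 × 10⁻⁴ m³ = 0.960 L.

0.960 L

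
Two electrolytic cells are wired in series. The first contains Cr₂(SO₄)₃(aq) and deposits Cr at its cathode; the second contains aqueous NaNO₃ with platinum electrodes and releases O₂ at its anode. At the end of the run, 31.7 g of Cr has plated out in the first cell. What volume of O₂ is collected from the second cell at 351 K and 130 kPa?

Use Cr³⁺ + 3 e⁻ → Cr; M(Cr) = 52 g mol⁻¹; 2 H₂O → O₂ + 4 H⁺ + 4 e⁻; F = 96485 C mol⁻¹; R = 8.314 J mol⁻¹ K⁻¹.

n(Cr) = 31.7 / 52 = 0.6096 mol, so n(e⁻) = 3 × 0.6096 = 1.829 mol.
The cells are in series, so the same 1.829 mol of electrons passes through the second cell.
2 H₂O → O₂ + 4 H⁺ + 4 e⁻ — 4 mol e⁻ per mol O₂, so n(O₂) = 1.829/4 = 0.4572 mol.
V = nRT/P = (0.4572 × 8.314 × 351) / (130 × 10³) = 0.0103 m³ = 10.3 L.

10.3 L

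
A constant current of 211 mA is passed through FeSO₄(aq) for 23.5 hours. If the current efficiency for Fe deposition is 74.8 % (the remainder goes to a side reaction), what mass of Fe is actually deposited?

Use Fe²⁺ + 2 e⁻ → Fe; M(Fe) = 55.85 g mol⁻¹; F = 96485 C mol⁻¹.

3.86 g

Q = I·t = 0.2110 × 84600 = 17850 C.
n(e⁻) = 17850/96485 = 0.1850 mol; theoretically n(Fe) = 0.1850/2 = 0.09250 mol, m_theo = 5.166 g.
At 74.8 % efficiency, m_actual = 0.748 × 5.166 = 3.86 g.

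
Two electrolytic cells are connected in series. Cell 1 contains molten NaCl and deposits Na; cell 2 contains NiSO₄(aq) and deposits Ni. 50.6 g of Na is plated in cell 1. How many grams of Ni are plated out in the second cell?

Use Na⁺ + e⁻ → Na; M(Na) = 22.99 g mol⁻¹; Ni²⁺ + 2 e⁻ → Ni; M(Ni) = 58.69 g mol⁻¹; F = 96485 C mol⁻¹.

64.6 g

n(Na) = 50.6 / 22.99 = 2.201 mol.
Since Na⁺ + e⁻ → Na, n(e⁻) passed = 1 × 2.201 = 2.201 mol.
Cells in series carry the same charge, so the same 2.201 mol of electrons passes through cell 2.
Ni²⁺ + 2 e⁻ → Ni, so n(Ni) = 2.201 / 2 = 1.100 mol.
m(Ni) = 1.100 × 58.69 = 64.6 g.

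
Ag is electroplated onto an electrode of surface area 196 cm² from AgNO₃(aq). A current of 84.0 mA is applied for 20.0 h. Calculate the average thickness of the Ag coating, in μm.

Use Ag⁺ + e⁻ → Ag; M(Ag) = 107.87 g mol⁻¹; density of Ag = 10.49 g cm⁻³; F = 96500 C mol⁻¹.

Q = I·t = 0.08400 × 72000 = 6048 C; n(e⁻) = 0.06267 mol.
n(Ag) = n(e⁻)/1 = 0.06267 mol, so m = 0.06267 × 107.87 = 6.761 g.
Volume = m/ρ = 6.761 / 10.49 = 0.6445 cm³.
Thickness = V/A = 0.6445 / 196 = 0.00329 cm = 32.9 μm.

32.9 μm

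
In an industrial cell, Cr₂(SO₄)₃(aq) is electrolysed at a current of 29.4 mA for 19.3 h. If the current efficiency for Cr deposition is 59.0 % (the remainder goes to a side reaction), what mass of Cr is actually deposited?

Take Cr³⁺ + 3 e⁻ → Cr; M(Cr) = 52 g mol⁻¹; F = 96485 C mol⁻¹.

0.217 g

Q = I·t = 0.02940 × 69480 = 2043 C.
n(e⁻) = 2043/96485 = 0.02117 mol; theoretically n(Cr) = 0.02117/3 = 0.007057 mol, m_theo = 0.3670 g.
At 59.0 % efficiency, m_actual = 0.590 × 0.3670 = 0.217 g.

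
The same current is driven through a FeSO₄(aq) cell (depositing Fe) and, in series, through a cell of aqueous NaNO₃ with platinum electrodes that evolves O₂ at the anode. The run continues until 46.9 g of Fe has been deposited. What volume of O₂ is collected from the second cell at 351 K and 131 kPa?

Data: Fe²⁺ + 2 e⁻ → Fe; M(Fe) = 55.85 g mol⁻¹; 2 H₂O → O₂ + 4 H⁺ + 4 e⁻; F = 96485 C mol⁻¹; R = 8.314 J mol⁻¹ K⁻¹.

9.35 L

n(Fe) = 46.9 / 55.85 = 0.8397 mol, so n(e⁻) = 2 × 0.8397 = 1.679 mol.
The cells are in series, so the same 1.679 mol of electrons passes through the second cell.
2 H₂O → O₂ + 4 H⁺ + 4 e⁻ — 4 mol e⁻ per mol O₂, so n(O₂) = 1.679/4 = 0.4199 mol.
V = nRT/P = (0.4199 × 8.314 × 351) / (131 × 10³) = 0.00935 m³ = 9.35 L.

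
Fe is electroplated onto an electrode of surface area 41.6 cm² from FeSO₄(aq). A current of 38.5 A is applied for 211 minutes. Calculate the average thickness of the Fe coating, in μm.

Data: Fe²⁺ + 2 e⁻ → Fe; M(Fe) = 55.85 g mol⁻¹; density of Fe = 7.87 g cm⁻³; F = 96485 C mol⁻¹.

Q = I·t = 38.50 × 12660 = 487400 C; n(e⁻) = 5.052 mol.
n(Fe) = n(e⁻)/2 = 2.526 mol, so m = 2.526 × 55.85 = 141.1 g.
Volume = m/ρ = 141.1 / 7.87 = 17.92 cm³.
Thickness = V/A = 17.92 / 41.6 = 0.431 cm = 4310 μm.

4310 μm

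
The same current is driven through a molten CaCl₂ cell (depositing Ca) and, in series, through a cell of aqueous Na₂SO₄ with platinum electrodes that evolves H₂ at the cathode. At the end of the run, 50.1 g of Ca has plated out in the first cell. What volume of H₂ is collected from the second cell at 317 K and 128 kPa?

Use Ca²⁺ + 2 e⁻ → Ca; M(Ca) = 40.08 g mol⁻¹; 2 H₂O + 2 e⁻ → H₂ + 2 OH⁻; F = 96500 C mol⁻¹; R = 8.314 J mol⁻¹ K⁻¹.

n(Ca) = 50.1 / 40.08 = 1.250 mol, so n(e⁻) = 2 × 1.250 = 2.500 mol.
The cells are in series, so the same 2.500 mol of electrons passes through the second cell.
2 H₂O + 2 e⁻ → H₂ + 2 OH⁻ — 2 mol e⁻ per mol H₂, so n(H₂) = 2.500/2 = 1.250 mol.
V = nRT/P = (1.250 × 8.314 × 317) / (128 × 10³) = 0.0257 m³ = 25.7 L.

25.7 L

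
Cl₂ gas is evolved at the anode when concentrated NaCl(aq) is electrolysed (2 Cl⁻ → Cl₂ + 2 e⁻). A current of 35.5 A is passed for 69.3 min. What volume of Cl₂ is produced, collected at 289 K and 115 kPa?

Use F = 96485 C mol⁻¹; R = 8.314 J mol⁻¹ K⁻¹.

Q = I·t = 35.50 A × 4158.0 s = 147600 C.
n(e⁻) = Q/F = 147600 / 96485 = 1.530 mol.
2 electrons are transferred per Cl₂ molecule, so n(Cl₂) = 1.530 / 2 = 0.7649 mol.
V = nRT/P = (0.7649 × 8.314 × 289) / (115 × 10³ Pa) = 0.0160 m³ = 16.0 L.

16.0 L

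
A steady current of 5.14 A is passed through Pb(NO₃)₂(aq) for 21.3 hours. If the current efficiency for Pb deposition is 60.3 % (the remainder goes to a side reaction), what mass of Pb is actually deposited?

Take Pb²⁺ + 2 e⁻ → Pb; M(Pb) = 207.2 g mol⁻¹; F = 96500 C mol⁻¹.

Q = I·t = 5.140 × 76680 = 394100 C.
n(e⁻) = 394100/96500 = 4.084 mol; theoretically n(Pb) = 4.084/2 = 2.042 mol, m_theo = 423.1 g.
At 60.3 % efficiency, m_actual = 0.603 × 423.1 = 255 g.

255 g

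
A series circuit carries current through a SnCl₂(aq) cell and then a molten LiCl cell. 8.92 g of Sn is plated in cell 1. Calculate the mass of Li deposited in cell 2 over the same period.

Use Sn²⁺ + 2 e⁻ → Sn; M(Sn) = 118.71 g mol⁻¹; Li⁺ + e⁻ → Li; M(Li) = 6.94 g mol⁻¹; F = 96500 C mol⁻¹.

n(Sn) = 8.92 / 118.71 = 0.07514 mol.
Since Sn²⁺ + 2 e⁻ → Sn, n(e⁻) passed = 2 × 0.07514 = 0.1503 mol.
Cells in series carry the same charge, so the same 0.1503 mol of electrons passes through cell 2.
Li⁺ + e⁻ → Li, so n(Li) = 0.1503 / 1 = 0.1503 mol.
m(Li) = 0.1503 × 6.94 = 1.04 g.

1.04 g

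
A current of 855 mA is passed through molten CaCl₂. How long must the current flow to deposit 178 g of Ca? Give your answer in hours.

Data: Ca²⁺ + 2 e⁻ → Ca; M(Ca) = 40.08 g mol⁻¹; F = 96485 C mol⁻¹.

278 h

n(Ca) = m/M = 178 / 40.08 = 4.441 mol.
Each Ca atom requires 2 electrons, so n(e⁻) = 2 × 4.441 = 8.882 mol.
Q = n(e⁻)·F = 8.882 × 96485 = 857000 C.
t = Q/I = 857000 / 0.8550 A = 1002000 s = 278 h.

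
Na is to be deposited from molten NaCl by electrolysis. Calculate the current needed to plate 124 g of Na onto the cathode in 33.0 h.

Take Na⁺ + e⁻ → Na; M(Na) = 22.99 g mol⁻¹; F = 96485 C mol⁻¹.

4.38 A

n(Na) = 124 / 22.99 = 5.394 mol.
n(e⁻) = 1 × 5.394 = 5.394 mol.
Q = n(e⁻)·F = 5.394 × 96485 = 520400 C.
I = Q/t = 520400 / 118800 s = 4.38 A.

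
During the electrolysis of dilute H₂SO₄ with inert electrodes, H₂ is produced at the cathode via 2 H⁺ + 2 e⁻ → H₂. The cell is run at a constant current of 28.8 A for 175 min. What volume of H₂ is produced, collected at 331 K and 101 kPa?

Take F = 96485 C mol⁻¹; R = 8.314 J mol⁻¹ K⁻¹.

42.7 L

Q = I·t = 28.80 A × 10500 s = 302400 C.
n(e⁻) = Q/F = 302400 / 96485 = 3.134 mol.
2 electrons are transferred per H₂ molecule, so n(H₂) = 3.134 / 2 = 1.567 mol.
V = nRT/P = (1.567 × 8.314 × 331) / (101 × 10³ Pa) = 0.0427 m³ = 42.7 L.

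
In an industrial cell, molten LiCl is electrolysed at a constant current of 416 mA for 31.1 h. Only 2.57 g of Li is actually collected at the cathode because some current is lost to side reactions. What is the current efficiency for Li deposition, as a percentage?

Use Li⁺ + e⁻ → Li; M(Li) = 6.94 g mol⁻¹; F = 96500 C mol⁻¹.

76.7 %

Q = I·t = 0.4160 × 111960 = 46580 C; n(e⁻) = 46580/96500 = 0.4826 mol.
Theoretical n(Li) = n(e⁻)/1 = 0.4826 mol, i.e. m_theo = 0.4826 × 6.94 = 3.350 g.
Efficiency = m_actual / m_theo = 2.57 / 3.350 = 76.7 %.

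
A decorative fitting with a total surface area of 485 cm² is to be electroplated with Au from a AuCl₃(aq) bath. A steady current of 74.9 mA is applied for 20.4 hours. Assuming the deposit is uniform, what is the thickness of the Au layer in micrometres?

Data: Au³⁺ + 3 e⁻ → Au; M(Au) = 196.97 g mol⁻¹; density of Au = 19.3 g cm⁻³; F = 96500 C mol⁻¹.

Q = I·t = 0.07490 × 73440 = 5501 C; n(e⁻) = 0.05700 mol.
n(Au) = n(e⁻)/3 = 0.01900 mol, so m = 0.01900 × 196.97 = 3.743 g.
Volume = m/ρ = 3.743 / 19.3 = 0.1939 cm³.
Thickness = V/A = 0.1939 / 485 = 4.00 × 10⁻⁴ cm = 4.00 μm.

4.00 μm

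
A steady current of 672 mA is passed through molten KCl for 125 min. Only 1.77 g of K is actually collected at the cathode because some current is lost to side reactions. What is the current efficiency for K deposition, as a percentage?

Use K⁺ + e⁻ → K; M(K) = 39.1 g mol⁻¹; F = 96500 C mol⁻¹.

86.7 %

Q = I·t = 0.6720 × 7500.0 = 5040 C; n(e⁻) = 5040/96500 = 0.05223 mol.
Theoretical n(K) = n(e⁻)/1 = 0.05223 mol, i.e. m_theo = 0.05223 × 39.1 = 2.042 g.
Efficiency = m_actual / m_theo = 1.77 / 2.042 = 86.7 %.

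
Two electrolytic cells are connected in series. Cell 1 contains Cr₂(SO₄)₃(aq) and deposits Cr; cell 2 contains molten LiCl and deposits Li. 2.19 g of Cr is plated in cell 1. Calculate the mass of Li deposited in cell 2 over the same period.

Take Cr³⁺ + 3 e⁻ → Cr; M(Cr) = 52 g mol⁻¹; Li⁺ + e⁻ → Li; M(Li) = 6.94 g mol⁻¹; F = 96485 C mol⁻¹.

n(Cr) = 2.19 / 52 = 0.04212 mol.
Since Cr³⁺ + 3 e⁻ → Cr, n(e⁻) passed = 3 × 0.04212 = 0.1263 mol.
Cells in series carry the same charge, so the same 0.1263 mol of electrons passes through cell 2.
Li⁺ + e⁻ → Li, so n(Li) = 0.1263 / 1 = 0.1263 mol.
m(Li) = 0.1263 × 6.94 = 0.877 g.

0.877 g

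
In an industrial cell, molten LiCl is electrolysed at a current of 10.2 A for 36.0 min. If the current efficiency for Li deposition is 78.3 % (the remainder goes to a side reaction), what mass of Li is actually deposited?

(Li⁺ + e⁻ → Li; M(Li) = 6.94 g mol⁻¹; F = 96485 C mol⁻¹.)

Q = I·t = 10.20 × 2160.0 = 22030 C.
n(e⁻) = 22030/96485 = 0.2283 mol; theoretically n(Li) = 0.2283/1 = 0.2283 mol, m_theo = 1.585 g.
At 78.3 % efficiency, m_actual = 0.783 × 1.585 = 1.24 g.

1.24 g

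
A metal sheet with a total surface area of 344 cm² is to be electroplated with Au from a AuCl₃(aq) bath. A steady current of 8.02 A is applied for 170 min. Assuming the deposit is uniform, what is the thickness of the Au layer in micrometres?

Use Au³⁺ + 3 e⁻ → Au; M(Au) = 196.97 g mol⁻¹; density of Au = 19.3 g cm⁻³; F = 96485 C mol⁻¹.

83.8 μm

Q = I·t = 8.020 × 10200 = 81800 C; n(e⁻) = 0.8478 mol.
n(Au) = n(e⁻)/3 = 0.2826 mol, so m = 0.2826 × 196.97 = 55.67 g.
Volume = m/ρ = 55.67 / 19.3 = 2.884 cm³.
Thickness = V/A = 2.884 / 344 = 0.00838 cm = 83.8 μm.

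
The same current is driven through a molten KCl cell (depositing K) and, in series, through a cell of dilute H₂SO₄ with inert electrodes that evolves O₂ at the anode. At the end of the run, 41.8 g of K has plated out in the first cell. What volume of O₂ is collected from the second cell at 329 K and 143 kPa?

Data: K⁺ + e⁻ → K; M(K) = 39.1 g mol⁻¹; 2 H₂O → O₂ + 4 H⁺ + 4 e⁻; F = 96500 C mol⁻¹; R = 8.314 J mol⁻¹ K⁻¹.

5.11 L

n(K) = 41.8 / 39.1 = 1.069 mol, so n(e⁻) = 1 × 1.069 = 1.069 mol.
The cells are in series, so the same 1.069 mol of electrons passes through the second cell.
2 H₂O → O₂ + 4 H⁺ + 4 e⁻ — 4 mol e⁻ per mol O₂, so n(O₂) = 1.069/4 = 0.2673 mol.
V = nRT/P = (0.2673 × 8.314 × 329) / (143 × 10³) = 0.00511 m³ = 5.11 L.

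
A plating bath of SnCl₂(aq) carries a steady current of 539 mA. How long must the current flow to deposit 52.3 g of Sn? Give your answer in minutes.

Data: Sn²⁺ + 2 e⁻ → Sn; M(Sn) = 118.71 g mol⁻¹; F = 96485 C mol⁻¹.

2630 min

n(Sn) = m/M = 52.3 / 118.71 = 0.4406 mol.
Each Sn atom requires 2 electrons, so n(e⁻) = 2 × 0.4406 = 0.8811 mol.
Q = n(e⁻)·F = 0.8811 × 96485 = 85020 C.
t = Q/I = 85020 / 0.5390 A = 157700 s = 2630 min.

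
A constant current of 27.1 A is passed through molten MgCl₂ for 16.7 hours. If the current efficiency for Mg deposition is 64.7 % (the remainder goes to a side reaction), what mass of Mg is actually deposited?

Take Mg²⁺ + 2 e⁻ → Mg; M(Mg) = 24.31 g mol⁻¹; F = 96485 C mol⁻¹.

Q = I·t = 27.10 × 60120 = 1629000 C.
n(e⁻) = 1629000/96485 = 16.89 mol; theoretically n(Mg) = 16.89/2 = 8.443 mol, m_theo = 205.3 g.
At 64.7 % efficiency, m_actual = 0.647 × 205.3 = 133 g.

133 g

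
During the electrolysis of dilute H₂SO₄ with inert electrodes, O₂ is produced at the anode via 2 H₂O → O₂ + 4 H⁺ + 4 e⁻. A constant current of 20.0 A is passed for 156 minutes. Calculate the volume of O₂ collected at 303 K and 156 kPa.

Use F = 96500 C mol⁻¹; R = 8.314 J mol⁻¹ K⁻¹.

Q = I·t = 20.00 A × 9360.0 s = 187200 C.
n(e⁻) = Q/F = 187200 / 96500 = 1.940 mol.
4 electrons are transferred per O₂ molecule, so n(O₂) = 1.940 / 4 = 0.4850 mol.
V = nRT/P = (0.4850 × 8.314 × 303) / (156 × 10³ Pa) = 0.00783 m³ = 7.83 L.

7.83 L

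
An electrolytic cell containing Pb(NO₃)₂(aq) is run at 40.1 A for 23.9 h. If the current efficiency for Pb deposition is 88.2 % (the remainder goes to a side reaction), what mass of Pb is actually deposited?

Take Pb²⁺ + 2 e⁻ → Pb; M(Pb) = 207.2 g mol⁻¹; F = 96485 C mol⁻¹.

Q = I·t = 40.10 × 86040 = 3450000 C.
n(e⁻) = 3450000/96485 = 35.76 mol; theoretically n(Pb) = 35.76/2 = 17.88 mol, m_theo = 3705 g.
At 88.2 % efficiency, m_actual = 0.882 × 3705 = 3270 g.

3270 g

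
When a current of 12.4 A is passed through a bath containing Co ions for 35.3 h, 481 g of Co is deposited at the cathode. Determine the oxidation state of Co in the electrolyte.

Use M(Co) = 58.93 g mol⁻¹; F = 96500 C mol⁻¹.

+2

Q = I·t = 12.40 A × 127080 s = 1576000 C, so n(e⁻) = 1576000/96500 = 16.33 mol.
n(Co) deposited = 481 / 58.93 = 8.162 mol.
Electrons per atom = n(e⁻)/n(Co) = 16.33 / 8.162 = 2.00 ≈ 2, so the ion is Co²⁺.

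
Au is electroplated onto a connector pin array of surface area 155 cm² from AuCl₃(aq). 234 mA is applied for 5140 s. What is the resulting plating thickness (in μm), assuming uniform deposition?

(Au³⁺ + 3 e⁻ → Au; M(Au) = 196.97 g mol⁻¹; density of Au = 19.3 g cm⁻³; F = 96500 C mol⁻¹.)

2.74 μm

Q = I·t = 0.2340 × 5140.0 = 1203 C; n(e⁻) = 0.01246 mol.
n(Au) = n(e⁻)/3 = 0.004155 mol, so m = 0.004155 × 196.97 = 0.8183 g.
Volume = m/ρ = 0.8183 / 19.3 = 0.04240 cm³.
Thickness = V/A = 0.04240 / 155 = 2.74 × 10⁻⁴ cm = 2.74 μm.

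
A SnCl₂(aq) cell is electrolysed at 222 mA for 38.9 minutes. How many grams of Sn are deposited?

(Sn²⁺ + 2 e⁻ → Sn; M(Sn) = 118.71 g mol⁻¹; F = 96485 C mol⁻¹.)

0.319 g

Q = I·t = 0.2220 A × 2334.0 s = 518.1 C.
n(e⁻) = Q/F = 518.1 / 96485 = 0.005370 mol.
Sn²⁺ + 2 e⁻ → Sn, so n(Sn) = n(e⁻)/2 = 0.002685 mol.
m = n·M = 0.002685 × 118.71 = 0.319 g.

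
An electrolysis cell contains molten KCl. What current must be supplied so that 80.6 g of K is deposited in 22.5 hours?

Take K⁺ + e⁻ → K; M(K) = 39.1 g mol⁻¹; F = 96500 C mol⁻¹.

2.46 A

n(K) = 80.6 / 39.1 = 2.061 mol.
n(e⁻) = 1 × 2.061 = 2.061 mol.
Q = n(e⁻)·F = 2.061 × 96500 = 198900 C.
I = Q/t = 198900 / 81000 s = 2.46 A.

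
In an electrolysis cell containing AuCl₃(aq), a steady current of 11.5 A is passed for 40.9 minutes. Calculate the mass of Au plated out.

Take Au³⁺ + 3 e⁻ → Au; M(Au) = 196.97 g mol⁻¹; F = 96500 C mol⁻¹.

Q = I·t = 11.50 A × 2454.0 s = 28220 C.
n(e⁻) = Q/F = 28220 / 96500 = 0.2924 mol.
Au³⁺ + 3 e⁻ → Au, so n(Au) = n(e⁻)/3 = 0.09748 mol.
m = n·M = 0.09748 × 196.97 = 19.2 g.

19.2 g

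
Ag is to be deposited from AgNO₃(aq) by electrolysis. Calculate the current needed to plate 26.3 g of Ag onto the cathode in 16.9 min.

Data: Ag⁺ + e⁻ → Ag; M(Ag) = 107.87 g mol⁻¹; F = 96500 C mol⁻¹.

23.2 A

n(Ag) = 26.3 / 107.87 = 0.2438 mol.
n(e⁻) = 1 × 0.2438 = 0.2438 mol.
Q = n(e⁻)·F = 0.2438 × 96500 = 23530 C.
I = Q/t = 23530 / 1014.0 s = 23.2 A.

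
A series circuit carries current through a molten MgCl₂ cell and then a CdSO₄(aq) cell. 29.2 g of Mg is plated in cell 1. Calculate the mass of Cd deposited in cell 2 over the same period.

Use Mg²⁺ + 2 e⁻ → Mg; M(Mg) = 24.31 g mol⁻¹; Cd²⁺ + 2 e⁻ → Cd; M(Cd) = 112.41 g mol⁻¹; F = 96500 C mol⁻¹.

135 g

n(Mg) = 29.2 / 24.31 = 1.201 mol.
Since Mg²⁺ + 2 e⁻ → Mg, n(e⁻) passed = 2 × 1.201 = 2.402 mol.
Cells in series carry the same charge, so the same 2.402 mol of electrons passes through cell 2.
Cd²⁺ + 2 e⁻ → Cd, so n(Cd) = 2.402 / 2 = 1.201 mol.
m(Cd) = 1.201 × 112.41 = 135 g.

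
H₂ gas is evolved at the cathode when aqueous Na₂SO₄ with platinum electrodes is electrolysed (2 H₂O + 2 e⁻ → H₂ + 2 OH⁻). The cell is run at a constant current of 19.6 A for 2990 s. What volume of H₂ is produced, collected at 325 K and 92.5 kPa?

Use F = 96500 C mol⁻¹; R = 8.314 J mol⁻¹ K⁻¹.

Q = I·t = 19.60 A × 2990.0 s = 58600 C.
n(e⁻) = Q/F = 58600 / 96500 = 0.6073 mol.
2 electrons are transferred per H₂ molecule, so n(H₂) = 0.6073 / 2 = 0.3036 mol.
V = nRT/P = (0.3036 × 8.314 × 325) / (92.5 × 10³ Pa) = 0.00887 m³ = 8.87 L.

8.87 L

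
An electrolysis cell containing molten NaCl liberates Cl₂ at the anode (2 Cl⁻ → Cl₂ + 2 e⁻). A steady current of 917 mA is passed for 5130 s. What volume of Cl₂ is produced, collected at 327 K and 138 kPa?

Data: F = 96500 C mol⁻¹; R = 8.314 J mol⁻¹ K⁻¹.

Q = I·t = 0.9170 A × 5130.0 s = 4704 C.
n(e⁻) = Q/F = 4704 / 96500 = 0.04875 mol.
2 electrons are transferred per Cl₂ molecule, so n(Cl₂) = 0.04875 / 2 = 0.02437 mol.
V = nRT/P = (0.02437 × 8.314 × 327) / (138 × 10³ Pa) = 4.80 × 10⁻⁴ m³ = 0.480 L.

0.480 L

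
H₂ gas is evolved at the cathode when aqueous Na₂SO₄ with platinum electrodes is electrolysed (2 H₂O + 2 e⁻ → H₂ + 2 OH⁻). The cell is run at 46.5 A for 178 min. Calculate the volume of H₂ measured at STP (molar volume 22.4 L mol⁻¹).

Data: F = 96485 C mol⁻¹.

57.6 L

Q = I·t = 46.50 A × 10680 s = 496600 C.
n(e⁻) = Q/F = 496600 / 96485 = 5.147 mol.
2 electrons are transferred per H₂ molecule, so n(H₂) = 5.147 / 2 = 2.574 mol.
V = n × V_m = 2.574 × 22.4 = 57.6 L.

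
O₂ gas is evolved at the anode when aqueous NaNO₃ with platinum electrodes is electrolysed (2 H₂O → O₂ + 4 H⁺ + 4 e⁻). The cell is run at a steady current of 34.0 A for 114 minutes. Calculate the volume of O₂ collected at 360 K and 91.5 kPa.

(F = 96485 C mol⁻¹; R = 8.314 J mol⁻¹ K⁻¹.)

Q = I·t = 34.00 A × 6840.0 s = 232600 C.
n(e⁻) = Q/F = 232600 / 96485 = 2.410 mol.
4 electrons are transferred per O₂ molecule, so n(O₂) = 2.410 / 4 = 0.6026 mol.
V = nRT/P = (0.6026 × 8.314 × 360) / (91.5 × 10³ Pa) = 0.0197 m³ = 19.7 L.

19.7 L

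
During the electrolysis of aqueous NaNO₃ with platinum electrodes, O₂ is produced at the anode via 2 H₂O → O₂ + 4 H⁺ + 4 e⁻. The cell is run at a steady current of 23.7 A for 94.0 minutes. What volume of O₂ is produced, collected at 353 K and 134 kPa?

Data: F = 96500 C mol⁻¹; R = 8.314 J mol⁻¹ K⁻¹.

Q = I·t = 23.70 A × 5640.0 s = 133700 C.
n(e⁻) = Q/F = 133700 / 96500 = 1.385 mol.
4 electrons are transferred per O₂ molecule, so n(O₂) = 1.385 / 4 = 0.3463 mol.
V = nRT/P = (0.3463 × 8.314 × 353) / (134 × 10³ Pa) = 0.00758 m³ = 7.58 L.

7.58 L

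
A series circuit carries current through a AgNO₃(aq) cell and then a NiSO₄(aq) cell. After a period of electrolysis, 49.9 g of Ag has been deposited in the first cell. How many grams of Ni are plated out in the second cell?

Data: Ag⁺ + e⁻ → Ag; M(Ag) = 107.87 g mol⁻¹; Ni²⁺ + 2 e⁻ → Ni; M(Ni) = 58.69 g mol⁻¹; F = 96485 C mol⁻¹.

13.6 g

n(Ag) = 49.9 / 107.87 = 0.4626 mol.
Since Ag⁺ + e⁻ → Ag, n(e⁻) passed = 1 × 0.4626 = 0.4626 mol.
Cells in series carry the same charge, so the same 0.4626 mol of electrons passes through cell 2.
Ni²⁺ + 2 e⁻ → Ni, so n(Ni) = 0.4626 / 2 = 0.2313 mol.
m(Ni) = 0.2313 × 58.69 = 13.6 g.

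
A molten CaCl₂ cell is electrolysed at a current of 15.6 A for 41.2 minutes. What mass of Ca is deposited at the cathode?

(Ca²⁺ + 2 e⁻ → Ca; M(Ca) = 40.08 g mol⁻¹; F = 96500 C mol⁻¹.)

8.01 g

Q = I·t = 15.60 A × 2472.0 s = 38560 C.
n(e⁻) = Q/F = 38560 / 96500 = 0.3996 mol.
Ca²⁺ + 2 e⁻ → Ca, so n(Ca) = n(e⁻)/2 = 0.1998 mol.
m = n·M = 0.1998 × 40.08 = 8.01 g.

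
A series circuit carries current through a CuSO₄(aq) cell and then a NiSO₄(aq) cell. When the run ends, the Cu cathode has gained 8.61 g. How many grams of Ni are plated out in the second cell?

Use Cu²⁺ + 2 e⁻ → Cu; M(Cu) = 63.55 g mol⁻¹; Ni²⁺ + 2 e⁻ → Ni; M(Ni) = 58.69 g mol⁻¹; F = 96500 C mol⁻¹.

7.95 g

n(Cu) = 8.61 / 63.55 = 0.1355 mol.
Since Cu²⁺ + 2 e⁻ → Cu, n(e⁻) passed = 2 × 0.1355 = 0.2710 mol.
Cells in series carry the same charge, so the same 0.2710 mol of electrons passes through cell 2.
Ni²⁺ + 2 e⁻ → Ni, so n(Ni) = 0.2710 / 2 = 0.1355 mol.
m(Ni) = 0.1355 × 58.69 = 7.95 g.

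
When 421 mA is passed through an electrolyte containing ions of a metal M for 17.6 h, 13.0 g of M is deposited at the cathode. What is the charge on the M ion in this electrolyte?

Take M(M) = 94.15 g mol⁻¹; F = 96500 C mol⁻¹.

Q = I·t = 0.4210 A × 63360 s = 26670 C, so n(e⁻) = 26670/96500 = 0.2764 mol.
n(M) deposited = 13.0 / 94.15 = 0.1381 mol.
Electrons per atom = n(e⁻)/n(M) = 0.2764 / 0.1381 = 2.00 ≈ 2, so the ion is M²⁺.

+2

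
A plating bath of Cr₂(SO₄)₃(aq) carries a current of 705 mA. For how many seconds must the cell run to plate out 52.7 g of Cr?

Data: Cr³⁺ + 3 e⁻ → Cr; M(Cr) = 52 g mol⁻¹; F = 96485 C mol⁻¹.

4.16 × 10⁵ s

n(Cr) = m/M = 52.7 / 52 = 1.013 mol.
Each Cr atom requires 3 electrons, so n(e⁻) = 3 × 1.013 = 3.040 mol.
Q = n(e⁻)·F = 3.040 × 96485 = 293400 C.
t = Q/I = 293400 / 0.7050 A = 416100 s.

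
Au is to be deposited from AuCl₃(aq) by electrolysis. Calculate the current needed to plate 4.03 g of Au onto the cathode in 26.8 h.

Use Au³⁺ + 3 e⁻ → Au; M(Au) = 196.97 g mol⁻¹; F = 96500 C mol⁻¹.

n(Au) = 4.03 / 196.97 = 0.02046 mol.
n(e⁻) = 3 × 0.02046 = 0.06138 mol.
Q = n(e⁻)·F = 0.06138 × 96500 = 5923 C.
I = Q/t = 5923 / 96480 s = 0.0614 A.

0.0614 A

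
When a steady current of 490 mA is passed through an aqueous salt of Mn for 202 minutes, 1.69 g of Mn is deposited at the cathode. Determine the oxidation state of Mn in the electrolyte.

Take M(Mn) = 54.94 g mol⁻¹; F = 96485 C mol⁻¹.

+2

Q = I·t = 0.4900 A × 12120 s = 5939 C, so n(e⁻) = 5939/96485 = 0.06155 mol.
n(Mn) deposited = 1.69 / 54.94 = 0.03076 mol.
Electrons per atom = n(e⁻)/n(Mn) = 0.06155 / 0.03076 = 2.00 ≈ 2, so the ion is Mn²⁺.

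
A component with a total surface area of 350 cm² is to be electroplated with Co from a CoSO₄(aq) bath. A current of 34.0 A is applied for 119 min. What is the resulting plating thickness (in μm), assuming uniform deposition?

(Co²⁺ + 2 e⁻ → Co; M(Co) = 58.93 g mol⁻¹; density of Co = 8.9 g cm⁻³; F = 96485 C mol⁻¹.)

238 μm

Q = I·t = 34.00 × 7140.0 = 242800 C; n(e⁻) = 2.516 mol.
n(Co) = n(e⁻)/2 = 1.258 mol, so m = 1.258 × 58.93 = 74.14 g.
Volume = m/ρ = 74.14 / 8.9 = 8.330 cm³.
Thickness = V/A = 8.330 / 350 = 0.0238 cm = 238 μm.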